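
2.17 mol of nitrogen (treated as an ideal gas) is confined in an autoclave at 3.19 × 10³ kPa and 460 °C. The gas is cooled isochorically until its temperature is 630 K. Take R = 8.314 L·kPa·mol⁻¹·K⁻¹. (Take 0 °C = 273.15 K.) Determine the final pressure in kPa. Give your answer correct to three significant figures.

Convert: T₁ = 733.1 K.
From PV = nRT: V₁ = nRT₁/P₁ = 4.146 L.
Isochoric, so P/T is constant: V₂ = V₁; P₂ = P₁·(T₂/T₁) = 2741 kPa.

P₂ ≈ 2.74e+03 kPa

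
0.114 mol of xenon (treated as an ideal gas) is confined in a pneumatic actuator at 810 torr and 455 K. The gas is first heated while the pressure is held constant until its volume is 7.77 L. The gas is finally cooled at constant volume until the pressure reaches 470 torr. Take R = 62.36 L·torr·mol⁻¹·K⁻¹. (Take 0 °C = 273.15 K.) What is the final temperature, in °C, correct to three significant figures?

From PV = nRT: V₁ = nRT₁/P₁ = 3.993 L.
Isobaric, so V/T is constant: P₂ = P₁; T₂ = T₁·(V₂/V₁) = 885.3 K.
Isochoric, so P/T is constant: V₃ = V₂; T₃ = T₂·(P₃/P₂) = 513.7 K.

T₃ ≈ 241 °C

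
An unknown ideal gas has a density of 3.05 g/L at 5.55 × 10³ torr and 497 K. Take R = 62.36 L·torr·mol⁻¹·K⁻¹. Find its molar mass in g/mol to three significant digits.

M ≈ 17.0 g/mol

ρ = PM/(RT) ⇒ M = ρRT/P = (3.05 × 62.36 × 497.0) / 5.55e+03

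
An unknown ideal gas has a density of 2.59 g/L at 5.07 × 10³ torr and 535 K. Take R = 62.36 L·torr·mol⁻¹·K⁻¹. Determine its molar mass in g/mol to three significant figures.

M ≈ 17.0 g/mol

ρ = PM/(RT) ⇒ M = ρRT/P = (2.59 × 62.36 × 535.0) / 5.07e+03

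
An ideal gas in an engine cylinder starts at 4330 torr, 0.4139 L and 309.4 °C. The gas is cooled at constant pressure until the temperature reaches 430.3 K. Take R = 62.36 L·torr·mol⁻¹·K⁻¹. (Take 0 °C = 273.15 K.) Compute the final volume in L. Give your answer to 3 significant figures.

V₂ ≈ 0.306 L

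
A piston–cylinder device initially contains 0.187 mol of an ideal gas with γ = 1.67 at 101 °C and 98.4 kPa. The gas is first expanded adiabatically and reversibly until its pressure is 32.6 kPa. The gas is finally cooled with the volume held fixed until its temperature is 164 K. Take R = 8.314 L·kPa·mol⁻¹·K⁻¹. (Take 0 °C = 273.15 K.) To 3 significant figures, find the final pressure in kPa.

Convert: T₁ = 374.1 K.
From PV = nRT: V₁ = nRT₁/P₁ = 5.912 L.
Adiabatic (γ = 1.67), T V^(γ−1) and P V^γ constant: T₂ = T₁·(P₂/P₁)^((γ−1)/γ) = 240.2 K; V₂ = V₁·(P₁/P₂)^(1/γ) = 11.45 L.
Isochoric, so P/T is constant: V₃ = V₂; P₃ = P₂·(T₃/T₂) = 22.26 kPa.

P₃ ≈ 22.3 kPa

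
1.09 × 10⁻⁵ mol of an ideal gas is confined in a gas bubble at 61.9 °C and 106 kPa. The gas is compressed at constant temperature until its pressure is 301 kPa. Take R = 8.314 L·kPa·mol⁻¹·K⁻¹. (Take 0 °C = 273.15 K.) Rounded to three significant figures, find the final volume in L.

V₂ ≈ 0.000101 L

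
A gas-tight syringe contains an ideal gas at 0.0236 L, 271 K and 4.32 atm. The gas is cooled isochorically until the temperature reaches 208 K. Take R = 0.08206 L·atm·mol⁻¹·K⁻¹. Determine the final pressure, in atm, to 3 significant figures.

P₂ ≈ 3.32 atm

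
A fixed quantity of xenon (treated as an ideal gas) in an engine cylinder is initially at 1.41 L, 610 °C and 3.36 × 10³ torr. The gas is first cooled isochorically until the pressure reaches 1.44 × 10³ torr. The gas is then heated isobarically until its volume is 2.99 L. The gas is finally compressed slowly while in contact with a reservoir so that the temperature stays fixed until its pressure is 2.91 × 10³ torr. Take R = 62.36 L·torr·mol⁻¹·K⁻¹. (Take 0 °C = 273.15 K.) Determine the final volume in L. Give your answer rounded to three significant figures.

V₄ ≈ 1.48 L

Convert: T₁ = 883.1 K.
V constant ⇒ P ∝ T: V₂ = V₁; T₂ = T₁·(P₂/P₁) = 378.5 K.
P constant ⇒ V ∝ T: P₃ = P₂; T₃ = T₂·(V₃/V₂) = 802.6 K.
T constant ⇒ Boyle's law P V = const: T₄ = T₃; V₄ = V₃·(P₃/P₄) = 1.480 L.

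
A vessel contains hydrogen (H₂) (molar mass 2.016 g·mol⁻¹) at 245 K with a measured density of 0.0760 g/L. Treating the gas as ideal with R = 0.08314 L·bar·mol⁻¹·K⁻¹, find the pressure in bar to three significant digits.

P ≈ 0.768 bar

ρ = PM/(RT) ⇒ P = ρRT/M = (0.0760 × 0.08314 × 245.0) / 2.016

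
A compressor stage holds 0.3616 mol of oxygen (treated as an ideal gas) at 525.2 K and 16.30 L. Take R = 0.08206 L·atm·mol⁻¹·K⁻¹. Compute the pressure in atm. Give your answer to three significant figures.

P ≈ 0.956 atm

PV = nRT ⇒ P = nRT/V = (0.3616 × 0.08206 × 525.2) / 16.30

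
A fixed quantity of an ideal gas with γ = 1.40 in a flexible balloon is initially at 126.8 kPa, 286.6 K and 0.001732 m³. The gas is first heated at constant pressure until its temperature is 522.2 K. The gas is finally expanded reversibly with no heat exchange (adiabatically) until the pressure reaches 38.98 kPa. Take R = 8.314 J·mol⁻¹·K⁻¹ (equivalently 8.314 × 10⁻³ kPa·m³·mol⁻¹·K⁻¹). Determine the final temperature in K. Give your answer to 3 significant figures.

T₃ ≈ 373 K

P constant ⇒ V ∝ T: P₂ = P₁; V₂ = V₁·(T₂/T₁) = 0.003156 m³.
Adiabatic (γ = 1.40), T V^(γ−1) and P V^γ constant: T₃ = T₂·(P₃/P₂)^((γ−1)/γ) = 372.8 K; V₃ = V₂·(P₂/P₃)^(1/γ) = 0.007329 m³.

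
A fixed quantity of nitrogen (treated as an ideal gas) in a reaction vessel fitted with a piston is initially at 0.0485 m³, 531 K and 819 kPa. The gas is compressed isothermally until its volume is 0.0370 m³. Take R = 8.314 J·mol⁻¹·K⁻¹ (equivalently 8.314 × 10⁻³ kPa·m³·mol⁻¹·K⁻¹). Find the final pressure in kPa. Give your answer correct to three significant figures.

Isothermal, so P V is constant: T₂ = T₁; P₂ = P₁·(V₁/V₂) = 1074 kPa.

P₂ ≈ 1.07e+03 kPa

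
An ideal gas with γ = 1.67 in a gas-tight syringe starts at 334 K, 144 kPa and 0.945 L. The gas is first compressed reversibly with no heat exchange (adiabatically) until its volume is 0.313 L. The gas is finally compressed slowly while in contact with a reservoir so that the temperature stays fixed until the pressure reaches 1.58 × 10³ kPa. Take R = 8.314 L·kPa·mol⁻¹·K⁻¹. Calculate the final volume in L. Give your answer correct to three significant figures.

V₃ ≈ 0.181 L

Adiabatic (γ = 1.67), T V^(γ−1) and P V^γ constant: T₂ = T₁·(V₁/V₂)^(γ−1) = 700.3 K; P₂ = P₁·(V₁/V₂)^γ = 911.5 kPa.
T constant ⇒ Boyle's law P V = const: T₃ = T₂; V₃ = V₂·(P₂/P₃) = 0.1806 L.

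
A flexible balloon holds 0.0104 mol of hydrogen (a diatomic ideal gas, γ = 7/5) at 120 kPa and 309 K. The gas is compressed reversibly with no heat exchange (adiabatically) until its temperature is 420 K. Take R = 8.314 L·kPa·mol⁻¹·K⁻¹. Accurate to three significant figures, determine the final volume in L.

From PV = nRT: V₁ = nRT₁/P₁ = 0.2226 L.
Adiabatic (γ = 7/5), T V^(γ−1) and P V^γ constant: P₂ = P₁·(T₂/T₁)^(γ/(γ−1)) = 351.3 kPa; V₂ = V₁·(T₁/T₂)^(1/(γ−1)) = 0.1034 L.

V₂ ≈ 0.103 L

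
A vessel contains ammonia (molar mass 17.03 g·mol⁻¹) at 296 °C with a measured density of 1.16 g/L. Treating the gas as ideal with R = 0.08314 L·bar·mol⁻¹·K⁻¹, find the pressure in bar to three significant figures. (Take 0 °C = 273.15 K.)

P ≈ 3.22 bar

ρ = PM/(RT) ⇒ P = ρRT/M = (1.16 × 0.08314 × 569.1) / 17.03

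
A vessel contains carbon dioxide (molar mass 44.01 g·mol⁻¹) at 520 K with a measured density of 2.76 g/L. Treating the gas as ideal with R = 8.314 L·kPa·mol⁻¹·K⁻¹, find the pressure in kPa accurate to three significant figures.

ρ = PM/(RT) ⇒ P = ρRT/M = (2.76 × 8.314 × 520.0) / 44.01

P ≈ 271 kPa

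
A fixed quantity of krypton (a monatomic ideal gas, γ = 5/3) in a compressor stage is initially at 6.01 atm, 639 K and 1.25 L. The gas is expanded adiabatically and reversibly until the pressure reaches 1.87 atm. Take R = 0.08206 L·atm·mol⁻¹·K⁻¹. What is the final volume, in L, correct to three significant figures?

V₂ ≈ 2.52 L

Adiabatic (γ = 5/3), T V^(γ−1) and P V^γ constant: T₂ = T₁·(P₂/P₁)^((γ−1)/γ) = 400.6 K; V₂ = V₁·(P₁/P₂)^(1/γ) = 2.518 L.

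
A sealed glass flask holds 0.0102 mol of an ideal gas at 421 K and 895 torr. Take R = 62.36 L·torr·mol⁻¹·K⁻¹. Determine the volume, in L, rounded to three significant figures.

V ≈ 0.299 L

PV = nRT ⇒ V = nRT/P = (0.0102 × 62.36 × 421) / 895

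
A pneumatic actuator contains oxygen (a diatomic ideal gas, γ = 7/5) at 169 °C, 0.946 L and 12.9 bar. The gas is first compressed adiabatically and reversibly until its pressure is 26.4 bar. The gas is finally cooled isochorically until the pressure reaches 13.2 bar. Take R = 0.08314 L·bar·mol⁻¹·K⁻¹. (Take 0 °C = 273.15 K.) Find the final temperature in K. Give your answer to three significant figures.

T₃ ≈ 271 K

Convert: T₁ = 442.1 K.
Adiabatic (γ = 7/5), T V^(γ−1) and P V^γ constant: T₂ = T₁·(P₂/P₁)^((γ−1)/γ) = 542.5 K; V₂ = V₁·(P₁/P₂)^(1/γ) = 0.5672 L.
V constant ⇒ P ∝ T: V₃ = V₂; T₃ = T₂·(P₃/P₂) = 271.3 K.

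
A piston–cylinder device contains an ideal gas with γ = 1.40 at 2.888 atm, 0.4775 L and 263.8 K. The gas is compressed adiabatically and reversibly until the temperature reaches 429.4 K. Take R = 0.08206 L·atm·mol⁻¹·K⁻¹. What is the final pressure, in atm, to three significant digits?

P₂ ≈ 15.9 atm

Adiabatic (γ = 1.40), T V^(γ−1) and P V^γ constant: P₂ = P₁·(T₂/T₁)^(γ/(γ−1)) = 15.89 atm; V₂ = V₁·(T₁/T₂)^(1/(γ−1)) = 0.1413 L.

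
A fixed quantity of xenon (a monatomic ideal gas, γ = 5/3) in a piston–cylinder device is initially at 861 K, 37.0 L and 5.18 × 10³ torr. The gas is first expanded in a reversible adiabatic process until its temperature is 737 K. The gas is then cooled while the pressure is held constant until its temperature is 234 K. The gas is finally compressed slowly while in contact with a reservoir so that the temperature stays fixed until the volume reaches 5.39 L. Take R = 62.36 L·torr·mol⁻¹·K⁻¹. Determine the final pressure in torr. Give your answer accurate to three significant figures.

Adiabatic (γ = 5/3), T V^(γ−1) and P V^γ constant: P₂ = P₁·(T₂/T₁)^(γ/(γ−1)) = 3511 torr; V₂ = V₁·(T₁/T₂)^(1/(γ−1)) = 46.72 L.
Isobaric, so V/T is constant: P₃ = P₂; V₃ = V₂·(T₃/T₂) = 14.83 L.
Isothermal, so P V is constant: T₄ = T₃; P₄ = P₃·(V₃/V₄) = 9664 torr.

P₄ ≈ 9.66e+03 torr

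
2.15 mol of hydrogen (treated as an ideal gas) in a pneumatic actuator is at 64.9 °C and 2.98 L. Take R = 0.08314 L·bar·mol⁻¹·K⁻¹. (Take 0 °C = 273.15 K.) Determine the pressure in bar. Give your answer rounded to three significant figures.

P ≈ 20.3 bar

Convert: T = 338.05 K.
PV = nRT ⇒ P = nRT/V = (2.15 × 0.08314 × 338.05) / 2.98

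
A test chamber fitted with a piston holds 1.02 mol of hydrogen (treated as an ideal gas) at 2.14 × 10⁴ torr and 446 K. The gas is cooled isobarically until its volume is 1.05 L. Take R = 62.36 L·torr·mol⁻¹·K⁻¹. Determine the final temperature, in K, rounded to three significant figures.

T₂ ≈ 353 K

From PV = nRT: V₁ = nRT₁/P₁ = 1.326 L.
Isobaric, so V/T is constant: P₂ = P₁; T₂ = T₁·(V₂/V₁) = 353.3 K.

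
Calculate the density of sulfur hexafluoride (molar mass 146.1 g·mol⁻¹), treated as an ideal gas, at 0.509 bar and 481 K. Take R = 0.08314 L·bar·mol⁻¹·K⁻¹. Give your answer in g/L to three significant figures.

ρ ≈ 1.86 g/L

ρ = PM/(RT) = (0.509 × 146.1) / (0.08314 × 481.0)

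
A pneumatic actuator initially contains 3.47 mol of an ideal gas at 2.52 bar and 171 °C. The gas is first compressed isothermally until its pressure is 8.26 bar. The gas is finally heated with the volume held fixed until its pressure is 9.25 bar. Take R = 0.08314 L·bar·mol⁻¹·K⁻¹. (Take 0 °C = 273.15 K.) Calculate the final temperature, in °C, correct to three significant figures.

Convert: T₁ = 444.1 K.
From PV = nRT: V₁ = nRT₁/P₁ = 50.85 L.
Isothermal, so P V is constant: T₂ = T₁; V₂ = V₁·(P₁/P₂) = 15.51 L.
V constant ⇒ P ∝ T: V₃ = V₂; T₃ = T₂·(P₃/P₂) = 497.4 K.

T₃ ≈ 224 °C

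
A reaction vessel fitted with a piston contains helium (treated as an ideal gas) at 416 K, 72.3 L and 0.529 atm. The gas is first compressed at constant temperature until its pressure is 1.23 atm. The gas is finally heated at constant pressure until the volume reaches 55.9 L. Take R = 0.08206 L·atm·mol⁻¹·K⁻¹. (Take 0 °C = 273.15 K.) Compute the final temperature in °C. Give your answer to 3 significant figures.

T constant ⇒ Boyle's law P V = const: T₂ = T₁; V₂ = V₁·(P₁/P₂) = 31.09 L.
P constant ⇒ V ∝ T: P₃ = P₂; T₃ = T₂·(V₃/V₂) = 747.9 K.

T₃ ≈ 475 °C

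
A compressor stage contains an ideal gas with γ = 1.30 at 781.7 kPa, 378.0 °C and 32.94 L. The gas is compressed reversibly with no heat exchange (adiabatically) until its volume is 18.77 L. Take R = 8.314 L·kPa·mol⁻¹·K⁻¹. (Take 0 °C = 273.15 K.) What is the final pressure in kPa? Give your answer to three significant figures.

P₂ ≈ 1.62e+03 kPa

Convert: T₁ = 651.1 K.
Adiabatic (γ = 1.30), T V^(γ−1) and P V^γ constant: T₂ = T₁·(V₁/V₂)^(γ−1) = 770.8 K; P₂ = P₁·(V₁/V₂)^γ = 1624 kPa.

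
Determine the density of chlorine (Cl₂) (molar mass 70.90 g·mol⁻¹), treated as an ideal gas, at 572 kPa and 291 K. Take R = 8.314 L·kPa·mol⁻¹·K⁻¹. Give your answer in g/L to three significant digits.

ρ = PM/(RT) = (572 × 70.90) / (8.314 × 291.0)

ρ ≈ 16.8 g/L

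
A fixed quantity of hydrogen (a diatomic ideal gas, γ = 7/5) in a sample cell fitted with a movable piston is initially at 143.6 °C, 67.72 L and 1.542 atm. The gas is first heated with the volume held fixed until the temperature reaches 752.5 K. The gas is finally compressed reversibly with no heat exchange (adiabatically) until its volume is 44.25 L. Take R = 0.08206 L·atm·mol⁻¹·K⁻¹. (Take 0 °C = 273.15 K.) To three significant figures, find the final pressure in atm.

Convert: T₁ = 416.8 K.
V constant ⇒ P ∝ T: V₂ = V₁; P₂ = P₁·(T₂/T₁) = 2.784 atm.
Adiabatic (γ = 7/5), T V^(γ−1) and P V^γ constant: T₃ = T₂·(V₂/V₃)^(γ−1) = 892.1 K; P₃ = P₂·(V₂/V₃)^γ = 5.052 atm.

P₃ ≈ 5.05 atm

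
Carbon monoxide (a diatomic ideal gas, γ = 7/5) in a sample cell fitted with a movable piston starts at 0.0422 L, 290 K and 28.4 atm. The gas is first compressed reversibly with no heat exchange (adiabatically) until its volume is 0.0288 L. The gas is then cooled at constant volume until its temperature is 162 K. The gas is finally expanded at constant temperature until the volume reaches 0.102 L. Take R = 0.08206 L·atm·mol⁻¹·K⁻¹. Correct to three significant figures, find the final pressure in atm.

Reversible adiabatic, γ = 7/5: T₂ = T₁·(V₁/V₂)^(γ−1) = 337.9 K; P₂ = P₁·(V₁/V₂)^γ = 48.48 atm.
V constant ⇒ P ∝ T: V₃ = V₂; P₃ = P₂·(T₃/T₂) = 23.25 atm.
T constant ⇒ Boyle's law P V = const: T₄ = T₃; P₄ = P₃·(V₃/V₄) = 6.564 atm.

P₄ ≈ 6.56 atm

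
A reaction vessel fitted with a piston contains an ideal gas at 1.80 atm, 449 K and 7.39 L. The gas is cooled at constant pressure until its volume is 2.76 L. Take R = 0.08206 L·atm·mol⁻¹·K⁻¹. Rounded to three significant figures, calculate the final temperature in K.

T₂ ≈ 168 K

P constant ⇒ V ∝ T: P₂ = P₁; T₂ = T₁·(V₂/V₁) = 167.7 K.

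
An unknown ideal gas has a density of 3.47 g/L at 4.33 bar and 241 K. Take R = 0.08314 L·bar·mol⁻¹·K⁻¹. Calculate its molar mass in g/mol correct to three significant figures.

M ≈ 16.1 g/mol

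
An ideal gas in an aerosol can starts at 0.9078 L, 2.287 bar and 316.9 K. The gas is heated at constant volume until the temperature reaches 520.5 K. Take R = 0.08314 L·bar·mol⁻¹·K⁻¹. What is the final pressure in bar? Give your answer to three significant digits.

Isochoric, so P/T is constant: V₂ = V₁; P₂ = P₁·(T₂/T₁) = 3.756 bar.

P₂ ≈ 3.76 bar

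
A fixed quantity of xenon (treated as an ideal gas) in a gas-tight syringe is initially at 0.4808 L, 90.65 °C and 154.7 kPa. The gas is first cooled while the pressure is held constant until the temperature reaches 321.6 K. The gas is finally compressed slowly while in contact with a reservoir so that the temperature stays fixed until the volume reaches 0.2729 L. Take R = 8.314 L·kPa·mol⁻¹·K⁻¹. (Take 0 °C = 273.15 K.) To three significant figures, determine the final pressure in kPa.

P₃ ≈ 241 kPa

Convert: T₁ = 363.8 K.
Isobaric, so V/T is constant: P₂ = P₁; V₂ = V₁·(T₂/T₁) = 0.4250 L.
T constant ⇒ Boyle's law P V = const: T₃ = T₂; P₃ = P₂·(V₂/V₃) = 240.9 kPa.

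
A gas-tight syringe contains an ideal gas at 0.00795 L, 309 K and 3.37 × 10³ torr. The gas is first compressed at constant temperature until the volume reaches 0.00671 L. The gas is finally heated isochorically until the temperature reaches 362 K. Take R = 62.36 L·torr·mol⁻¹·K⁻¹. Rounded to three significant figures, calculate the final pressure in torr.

P₃ ≈ 4.68e+03 torr

T constant ⇒ Boyle's law P V = const: T₂ = T₁; P₂ = P₁·(V₁/V₂) = 3993 torr.
Isochoric, so P/T is constant: V₃ = V₂; P₃ = P₂·(T₃/T₂) = 4678 torr.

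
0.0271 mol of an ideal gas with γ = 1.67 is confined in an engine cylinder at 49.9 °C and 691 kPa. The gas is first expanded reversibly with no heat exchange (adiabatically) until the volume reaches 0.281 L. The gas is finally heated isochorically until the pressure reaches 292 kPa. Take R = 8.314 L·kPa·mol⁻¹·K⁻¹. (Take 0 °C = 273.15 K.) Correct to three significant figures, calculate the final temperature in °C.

Convert: T₁ = 323.0 K.
From PV = nRT: V₁ = nRT₁/P₁ = 0.1053 L.
Adiabatic (γ = 1.67), T V^(γ−1) and P V^γ constant: T₂ = T₁·(V₁/V₂)^(γ−1) = 167.4 K; P₂ = P₁·(V₁/V₂)^γ = 134.2 kPa.
Isochoric, so P/T is constant: V₃ = V₂; T₃ = T₂·(P₃/P₂) = 364.2 K.

T₃ ≈ 91.0 °C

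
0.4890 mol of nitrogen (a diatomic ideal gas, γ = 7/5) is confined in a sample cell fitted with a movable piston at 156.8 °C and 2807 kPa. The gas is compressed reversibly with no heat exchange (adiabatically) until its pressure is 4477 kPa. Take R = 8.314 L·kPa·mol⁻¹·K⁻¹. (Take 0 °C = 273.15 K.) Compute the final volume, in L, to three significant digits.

Convert: T₁ = 429.9 K.
From PV = nRT: V₁ = nRT₁/P₁ = 0.6227 L.
Reversible adiabatic, γ = 7/5: T₂ = T₁·(P₂/P₁)^((γ−1)/γ) = 491.3 K; V₂ = V₁·(P₁/P₂)^(1/γ) = 0.4461 L.

V₂ ≈ 0.446 L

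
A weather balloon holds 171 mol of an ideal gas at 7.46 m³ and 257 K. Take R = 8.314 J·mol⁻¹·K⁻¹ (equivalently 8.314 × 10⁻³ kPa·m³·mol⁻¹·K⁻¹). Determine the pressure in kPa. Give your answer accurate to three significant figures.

PV = nRT ⇒ P = nRT/V = (171 × 8.314 × 10⁻³ × 257) / 7.46

P ≈ 49.0 kPa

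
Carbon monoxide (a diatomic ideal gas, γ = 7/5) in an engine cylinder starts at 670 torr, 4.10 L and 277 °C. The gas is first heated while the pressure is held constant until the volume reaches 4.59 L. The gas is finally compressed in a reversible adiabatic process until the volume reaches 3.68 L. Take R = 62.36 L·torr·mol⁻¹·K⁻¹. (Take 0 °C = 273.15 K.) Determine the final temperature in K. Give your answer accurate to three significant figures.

Convert: T₁ = 550.1 K.
Isobaric, so V/T is constant: P₂ = P₁; T₂ = T₁·(V₂/V₁) = 615.9 K.
Adiabatic (γ = 7/5), T V^(γ−1) and P V^γ constant: T₃ = T₂·(V₂/V₃)^(γ−1) = 672.8 K; P₃ = P₂·(V₂/V₃)^γ = 912.9 torr.

T₃ ≈ 673 K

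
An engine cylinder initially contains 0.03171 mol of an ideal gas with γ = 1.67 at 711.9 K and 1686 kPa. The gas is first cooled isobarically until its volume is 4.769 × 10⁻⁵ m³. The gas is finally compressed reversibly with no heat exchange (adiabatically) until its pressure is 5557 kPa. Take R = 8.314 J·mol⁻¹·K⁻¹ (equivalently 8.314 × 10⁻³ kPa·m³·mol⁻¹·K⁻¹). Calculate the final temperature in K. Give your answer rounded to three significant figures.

From PV = nRT: V₁ = nRT₁/P₁ = 0.0001113 m³.
P constant ⇒ V ∝ T: P₂ = P₁; T₂ = T₁·(V₂/V₁) = 305.0 K.
Reversible adiabatic, γ = 1.67: T₃ = T₂·(P₃/P₂)^((γ−1)/γ) = 492.1 K; V₃ = V₂·(P₂/P₃)^(1/γ) = 2.335e-05 m³.

T₃ ≈ 492 K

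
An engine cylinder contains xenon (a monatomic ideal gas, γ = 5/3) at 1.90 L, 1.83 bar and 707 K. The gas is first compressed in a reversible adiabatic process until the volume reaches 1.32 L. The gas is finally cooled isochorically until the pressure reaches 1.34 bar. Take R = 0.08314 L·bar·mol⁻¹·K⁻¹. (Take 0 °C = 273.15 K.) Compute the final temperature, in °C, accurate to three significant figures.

T₃ ≈ 86.5 °C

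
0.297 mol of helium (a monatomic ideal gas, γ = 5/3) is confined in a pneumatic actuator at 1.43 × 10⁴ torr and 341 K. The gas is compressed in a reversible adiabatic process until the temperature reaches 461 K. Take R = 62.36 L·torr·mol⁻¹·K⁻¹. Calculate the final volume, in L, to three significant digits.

V₂ ≈ 0.281 L

From PV = nRT: V₁ = nRT₁/P₁ = 0.4417 L.
Reversible adiabatic, γ = 5/3: P₂ = P₁·(T₂/T₁)^(γ/(γ−1)) = 3.039e+04 torr; V₂ = V₁·(T₁/T₂)^(1/(γ−1)) = 0.2810 L.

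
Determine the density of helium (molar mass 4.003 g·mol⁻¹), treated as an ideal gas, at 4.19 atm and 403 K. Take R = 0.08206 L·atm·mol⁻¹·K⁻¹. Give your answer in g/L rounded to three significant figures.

ρ = PM/(RT) = (4.19 × 4.003) / (0.08206 × 403.0)

ρ ≈ 0.507 g/L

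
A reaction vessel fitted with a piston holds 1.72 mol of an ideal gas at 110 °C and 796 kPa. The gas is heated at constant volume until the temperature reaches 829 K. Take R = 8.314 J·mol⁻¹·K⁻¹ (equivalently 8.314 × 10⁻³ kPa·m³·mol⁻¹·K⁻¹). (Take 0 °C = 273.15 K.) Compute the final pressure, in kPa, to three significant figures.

P₂ ≈ 1.72e+03 kPa

Convert: T₁ = 383.1 K.
From PV = nRT: V₁ = nRT₁/P₁ = 0.006883 m³.
Isochoric, so P/T is constant: V₂ = V₁; P₂ = P₁·(T₂/T₁) = 1722 kPa.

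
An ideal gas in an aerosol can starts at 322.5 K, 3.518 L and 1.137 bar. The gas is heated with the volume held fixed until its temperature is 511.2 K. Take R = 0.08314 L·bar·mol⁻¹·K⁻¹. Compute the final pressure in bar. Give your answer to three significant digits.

V constant ⇒ P ∝ T: V₂ = V₁; P₂ = P₁·(T₂/T₁) = 1.802 bar.

P₂ ≈ 1.80 bar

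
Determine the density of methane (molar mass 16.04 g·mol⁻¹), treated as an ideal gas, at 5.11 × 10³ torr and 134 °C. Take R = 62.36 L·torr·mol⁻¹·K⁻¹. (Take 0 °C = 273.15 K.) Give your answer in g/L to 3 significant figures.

ρ = PM/(RT) = (5.11e+03 × 16.04) / (62.36 × 407.1)

ρ ≈ 3.23 g/L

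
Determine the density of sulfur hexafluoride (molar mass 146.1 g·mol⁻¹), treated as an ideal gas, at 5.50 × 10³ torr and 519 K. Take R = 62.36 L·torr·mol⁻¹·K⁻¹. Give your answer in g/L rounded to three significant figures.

ρ = PM/(RT) = (5.50e+03 × 146.1) / (62.36 × 519.0)

ρ ≈ 24.8 g/L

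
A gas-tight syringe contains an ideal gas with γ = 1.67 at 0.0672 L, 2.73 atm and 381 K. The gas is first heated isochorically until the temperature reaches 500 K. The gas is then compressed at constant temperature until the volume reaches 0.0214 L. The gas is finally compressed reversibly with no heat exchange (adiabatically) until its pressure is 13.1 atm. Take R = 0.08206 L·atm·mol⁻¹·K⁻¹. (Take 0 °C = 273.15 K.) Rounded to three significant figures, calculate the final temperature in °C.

T₄ ≈ 258 °C

Isochoric, so P/T is constant: V₂ = V₁; P₂ = P₁·(T₂/T₁) = 3.583 atm.
T constant ⇒ Boyle's law P V = const: T₃ = T₂; P₃ = P₂·(V₂/V₃) = 11.25 atm.
Reversible adiabatic, γ = 1.67: T₄ = T₃·(P₄/P₃)^((γ−1)/γ) = 531.5 K; V₄ = V₃·(P₃/P₄)^(1/γ) = 0.01954 L.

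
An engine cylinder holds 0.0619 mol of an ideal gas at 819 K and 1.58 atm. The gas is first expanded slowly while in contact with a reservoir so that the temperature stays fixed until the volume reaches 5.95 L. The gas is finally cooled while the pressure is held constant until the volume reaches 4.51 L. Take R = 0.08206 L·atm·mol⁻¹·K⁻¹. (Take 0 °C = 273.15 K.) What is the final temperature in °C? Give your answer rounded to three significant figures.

T₃ ≈ 348 °C

From PV = nRT: V₁ = nRT₁/P₁ = 2.633 L.
T constant ⇒ Boyle's law P V = const: T₂ = T₁; P₂ = P₁·(V₁/V₂) = 0.6992 atm.
P constant ⇒ V ∝ T: P₃ = P₂; T₃ = T₂·(V₃/V₂) = 620.8 K.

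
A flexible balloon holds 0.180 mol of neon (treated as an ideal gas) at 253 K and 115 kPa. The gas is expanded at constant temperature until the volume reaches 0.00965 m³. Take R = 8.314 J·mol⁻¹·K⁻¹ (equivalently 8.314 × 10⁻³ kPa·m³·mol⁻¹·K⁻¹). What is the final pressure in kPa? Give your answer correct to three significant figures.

From PV = nRT: V₁ = nRT₁/P₁ = 0.003292 m³.
T constant ⇒ Boyle's law P V = const: T₂ = T₁; P₂ = P₁·(V₁/V₂) = 39.24 kPa.

P₂ ≈ 39.2 kPa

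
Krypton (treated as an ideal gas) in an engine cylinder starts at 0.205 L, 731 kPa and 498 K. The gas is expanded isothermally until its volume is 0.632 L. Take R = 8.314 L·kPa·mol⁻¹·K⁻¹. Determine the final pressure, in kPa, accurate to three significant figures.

P₂ ≈ 237 kPa

Isothermal, so P V is constant: T₂ = T₁; P₂ = P₁·(V₁/V₂) = 237.1 kPa.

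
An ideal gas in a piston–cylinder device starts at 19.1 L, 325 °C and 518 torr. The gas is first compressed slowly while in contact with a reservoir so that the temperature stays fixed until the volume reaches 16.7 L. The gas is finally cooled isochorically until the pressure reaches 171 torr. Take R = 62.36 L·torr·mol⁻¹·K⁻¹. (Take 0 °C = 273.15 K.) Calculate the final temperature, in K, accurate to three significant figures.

T₃ ≈ 173 K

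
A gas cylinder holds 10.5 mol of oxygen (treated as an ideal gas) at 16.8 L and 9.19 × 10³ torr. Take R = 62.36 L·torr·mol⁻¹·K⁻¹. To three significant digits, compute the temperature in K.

T ≈ 236 K

PV = nRT ⇒ T = PV/(nR) = (9.19e+03 × 16.8) / (10.5 × 62.36)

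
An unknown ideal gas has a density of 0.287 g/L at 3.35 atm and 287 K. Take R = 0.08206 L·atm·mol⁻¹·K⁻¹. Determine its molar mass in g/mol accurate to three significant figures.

ρ = PM/(RT) ⇒ M = ρRT/P = (0.287 × 0.08206 × 287.0) / 3.35

M ≈ 2.02 g/mol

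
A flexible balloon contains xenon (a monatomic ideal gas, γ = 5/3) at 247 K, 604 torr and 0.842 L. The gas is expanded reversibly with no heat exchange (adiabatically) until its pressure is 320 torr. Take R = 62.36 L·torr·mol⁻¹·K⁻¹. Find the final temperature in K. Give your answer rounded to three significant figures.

T₂ ≈ 192 K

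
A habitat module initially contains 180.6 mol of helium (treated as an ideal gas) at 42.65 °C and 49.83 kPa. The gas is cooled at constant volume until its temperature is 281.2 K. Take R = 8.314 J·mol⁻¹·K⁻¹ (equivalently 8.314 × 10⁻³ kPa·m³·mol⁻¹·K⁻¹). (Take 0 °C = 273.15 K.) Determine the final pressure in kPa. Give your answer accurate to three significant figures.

Convert: T₁ = 315.8 K.
From PV = nRT: V₁ = nRT₁/P₁ = 9.516 m³.
V constant ⇒ P ∝ T: V₂ = V₁; P₂ = P₁·(T₂/T₁) = 44.37 kPa.

P₂ ≈ 44.4 kPa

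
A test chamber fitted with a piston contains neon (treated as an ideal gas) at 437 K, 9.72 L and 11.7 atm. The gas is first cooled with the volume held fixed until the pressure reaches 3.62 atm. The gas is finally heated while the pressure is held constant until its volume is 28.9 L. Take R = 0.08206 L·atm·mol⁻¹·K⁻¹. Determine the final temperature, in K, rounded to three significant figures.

T₃ ≈ 402 K

Isochoric, so P/T is constant: V₂ = V₁; T₂ = T₁·(P₂/P₁) = 135.2 K.
Isobaric, so V/T is constant: P₃ = P₂; T₃ = T₂·(V₃/V₂) = 402.0 K.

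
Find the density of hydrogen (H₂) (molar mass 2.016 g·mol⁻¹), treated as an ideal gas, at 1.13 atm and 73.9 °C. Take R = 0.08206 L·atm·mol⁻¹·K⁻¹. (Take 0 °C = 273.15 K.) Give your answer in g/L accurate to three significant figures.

ρ = PM/(RT) = (1.13 × 2.016) / (0.08206 × 347.0)

ρ ≈ 0.0800 g/L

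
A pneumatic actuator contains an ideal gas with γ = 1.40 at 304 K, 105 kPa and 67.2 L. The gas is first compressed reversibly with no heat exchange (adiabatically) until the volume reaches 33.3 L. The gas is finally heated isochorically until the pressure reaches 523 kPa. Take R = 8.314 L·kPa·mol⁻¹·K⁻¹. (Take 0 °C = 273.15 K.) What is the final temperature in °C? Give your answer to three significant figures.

Adiabatic (γ = 1.40), T V^(γ−1) and P V^γ constant: T₂ = T₁·(V₁/V₂)^(γ−1) = 402.6 K; P₂ = P₁·(V₁/V₂)^γ = 280.6 kPa.
Isochoric, so P/T is constant: V₃ = V₂; T₃ = T₂·(P₃/P₂) = 750.3 K.

T₃ ≈ 477 °C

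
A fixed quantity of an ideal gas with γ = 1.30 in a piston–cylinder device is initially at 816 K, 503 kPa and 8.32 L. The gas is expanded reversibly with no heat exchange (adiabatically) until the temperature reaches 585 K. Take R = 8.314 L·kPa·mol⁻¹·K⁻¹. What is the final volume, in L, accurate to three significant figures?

Reversible adiabatic, γ = 1.30: P₂ = P₁·(T₂/T₁)^(γ/(γ−1)) = 118.9 kPa; V₂ = V₁·(T₁/T₂)^(1/(γ−1)) = 25.23 L.

V₂ ≈ 25.2 L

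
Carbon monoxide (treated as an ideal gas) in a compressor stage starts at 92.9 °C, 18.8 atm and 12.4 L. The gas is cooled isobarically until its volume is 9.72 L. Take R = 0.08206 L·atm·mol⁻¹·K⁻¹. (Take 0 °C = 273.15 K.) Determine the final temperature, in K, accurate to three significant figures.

T₂ ≈ 287 K

Convert: T₁ = 366.0 K.
P constant ⇒ V ∝ T: P₂ = P₁; T₂ = T₁·(V₂/V₁) = 286.9 K.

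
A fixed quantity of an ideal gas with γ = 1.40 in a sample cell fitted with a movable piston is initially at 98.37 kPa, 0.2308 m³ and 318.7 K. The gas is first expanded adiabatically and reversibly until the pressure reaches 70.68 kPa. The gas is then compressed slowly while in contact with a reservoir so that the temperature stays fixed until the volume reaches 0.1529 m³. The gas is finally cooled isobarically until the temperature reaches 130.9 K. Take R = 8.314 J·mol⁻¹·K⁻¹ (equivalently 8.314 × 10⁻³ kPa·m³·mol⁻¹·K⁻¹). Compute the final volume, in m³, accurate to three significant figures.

V₄ ≈ 0.0690 m³

Adiabatic (γ = 1.40), T V^(γ−1) and P V^γ constant: T₂ = T₁·(P₂/P₁)^((γ−1)/γ) = 290.0 K; V₂ = V₁·(P₁/P₂)^(1/γ) = 0.2923 m³.
Isothermal, so P V is constant: T₃ = T₂; P₃ = P₂·(V₂/V₃) = 135.1 kPa.
Isobaric, so V/T is constant: P₄ = P₃; V₄ = V₃·(T₄/T₃) = 0.06902 m³.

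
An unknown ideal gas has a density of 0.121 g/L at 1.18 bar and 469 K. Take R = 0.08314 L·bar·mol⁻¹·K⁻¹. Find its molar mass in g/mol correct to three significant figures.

M ≈ 4.00 g/mol

ρ = PM/(RT) ⇒ M = ρRT/P = (0.121 × 0.08314 × 469.0) / 1.18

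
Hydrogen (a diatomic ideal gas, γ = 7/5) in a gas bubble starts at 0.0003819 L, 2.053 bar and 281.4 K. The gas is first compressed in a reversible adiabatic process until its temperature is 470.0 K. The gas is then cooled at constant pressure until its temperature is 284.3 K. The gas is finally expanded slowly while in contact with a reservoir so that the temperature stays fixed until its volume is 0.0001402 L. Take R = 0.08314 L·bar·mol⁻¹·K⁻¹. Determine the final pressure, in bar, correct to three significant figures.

Adiabatic (γ = 7/5), T V^(γ−1) and P V^γ constant: P₂ = P₁·(T₂/T₁)^(γ/(γ−1)) = 12.36 bar; V₂ = V₁·(T₁/T₂)^(1/(γ−1)) = 0.0001059 L.
Isobaric, so V/T is constant: P₃ = P₂; V₃ = V₂·(T₃/T₂) = 6.408e-05 L.
T constant ⇒ Boyle's law P V = const: T₄ = T₃; P₄ = P₃·(V₃/V₄) = 5.650 bar.

P₄ ≈ 5.65 bar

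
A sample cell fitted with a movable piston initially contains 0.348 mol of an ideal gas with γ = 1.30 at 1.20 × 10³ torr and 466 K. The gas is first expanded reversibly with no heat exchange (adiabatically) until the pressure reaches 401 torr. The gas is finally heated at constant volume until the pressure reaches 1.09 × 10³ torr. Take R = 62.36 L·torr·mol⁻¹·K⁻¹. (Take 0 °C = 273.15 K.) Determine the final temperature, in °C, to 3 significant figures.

T₃ ≈ 710 °C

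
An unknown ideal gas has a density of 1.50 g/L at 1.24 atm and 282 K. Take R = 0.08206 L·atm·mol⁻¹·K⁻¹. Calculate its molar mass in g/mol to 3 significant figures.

M ≈ 28.0 g/mol

ρ = PM/(RT) ⇒ M = ρRT/P = (1.50 × 0.08206 × 282.0) / 1.24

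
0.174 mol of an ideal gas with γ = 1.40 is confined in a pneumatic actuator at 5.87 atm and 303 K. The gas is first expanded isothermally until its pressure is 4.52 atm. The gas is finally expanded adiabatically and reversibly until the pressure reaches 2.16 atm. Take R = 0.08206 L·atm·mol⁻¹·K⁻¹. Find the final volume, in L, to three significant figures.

From PV = nRT: V₁ = nRT₁/P₁ = 0.7370 L.
T constant ⇒ Boyle's law P V = const: T₂ = T₁; V₂ = V₁·(P₁/P₂) = 0.9572 L.
Adiabatic (γ = 1.40), T V^(γ−1) and P V^γ constant: T₃ = T₂·(P₃/P₂)^((γ−1)/γ) = 245.4 K; V₃ = V₂·(P₂/P₃)^(1/γ) = 1.622 L.

V₃ ≈ 1.62 L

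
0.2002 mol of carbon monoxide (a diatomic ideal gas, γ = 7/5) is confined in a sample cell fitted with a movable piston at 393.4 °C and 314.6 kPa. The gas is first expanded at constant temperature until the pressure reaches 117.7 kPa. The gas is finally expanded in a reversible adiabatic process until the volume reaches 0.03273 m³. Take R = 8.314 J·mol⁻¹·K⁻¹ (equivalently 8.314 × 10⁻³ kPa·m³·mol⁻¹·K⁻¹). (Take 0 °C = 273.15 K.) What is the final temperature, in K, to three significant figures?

Convert: T₁ = 666.5 K.
From PV = nRT: V₁ = nRT₁/P₁ = 0.003527 m³.
T constant ⇒ Boyle's law P V = const: T₂ = T₁; V₂ = V₁·(P₁/P₂) = 0.009426 m³.
Adiabatic (γ = 7/5), T V^(γ−1) and P V^γ constant: T₃ = T₂·(V₂/V₃)^(γ−1) = 405.1 K; P₃ = P₂·(V₂/V₃)^γ = 20.60 kPa.

T₃ ≈ 405 K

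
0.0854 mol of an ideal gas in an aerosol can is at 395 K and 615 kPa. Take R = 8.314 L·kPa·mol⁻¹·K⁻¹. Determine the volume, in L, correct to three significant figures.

PV = nRT ⇒ V = nRT/P = (0.0854 × 8.314 × 395) / 615

V ≈ 0.456 L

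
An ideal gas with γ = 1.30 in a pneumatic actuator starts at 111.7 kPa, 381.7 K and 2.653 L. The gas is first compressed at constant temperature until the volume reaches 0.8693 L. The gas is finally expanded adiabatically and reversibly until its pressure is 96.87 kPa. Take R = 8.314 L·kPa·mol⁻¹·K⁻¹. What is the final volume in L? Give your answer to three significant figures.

V₃ ≈ 2.29 L

Isothermal, so P V is constant: T₂ = T₁; P₂ = P₁·(V₁/V₂) = 340.9 kPa.
Reversible adiabatic, γ = 1.30: T₃ = T₂·(P₃/P₂)^((γ−1)/γ) = 285.5 K; V₃ = V₂·(P₂/P₃)^(1/γ) = 2.288 L.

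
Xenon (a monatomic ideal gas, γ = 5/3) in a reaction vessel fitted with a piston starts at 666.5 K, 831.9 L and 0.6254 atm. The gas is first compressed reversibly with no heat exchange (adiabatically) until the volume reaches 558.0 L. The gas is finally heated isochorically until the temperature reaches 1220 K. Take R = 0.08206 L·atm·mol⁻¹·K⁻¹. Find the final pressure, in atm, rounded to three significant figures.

P₃ ≈ 1.71 atm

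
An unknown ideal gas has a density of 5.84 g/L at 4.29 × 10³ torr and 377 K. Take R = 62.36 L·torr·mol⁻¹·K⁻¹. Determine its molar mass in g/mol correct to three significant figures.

ρ = PM/(RT) ⇒ M = ρRT/P = (5.84 × 62.36 × 377.0) / 4.29e+03

M ≈ 32.0 g/mol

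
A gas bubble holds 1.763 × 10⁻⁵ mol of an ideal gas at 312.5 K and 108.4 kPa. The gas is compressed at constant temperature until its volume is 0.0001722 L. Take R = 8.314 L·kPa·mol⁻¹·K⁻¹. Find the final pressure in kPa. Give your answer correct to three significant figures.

From PV = nRT: V₁ = nRT₁/P₁ = 0.0004226 L.
Isothermal, so P V is constant: T₂ = T₁; P₂ = P₁·(V₁/V₂) = 266.0 kPa.

P₂ ≈ 266 kPa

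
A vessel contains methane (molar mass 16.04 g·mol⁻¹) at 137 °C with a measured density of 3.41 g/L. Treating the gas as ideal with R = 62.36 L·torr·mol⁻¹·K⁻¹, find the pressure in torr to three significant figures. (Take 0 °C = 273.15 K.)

P ≈ 5.44e+03 torr

ρ = PM/(RT) ⇒ P = ρRT/M = (3.41 × 62.36 × 410.1) / 16.04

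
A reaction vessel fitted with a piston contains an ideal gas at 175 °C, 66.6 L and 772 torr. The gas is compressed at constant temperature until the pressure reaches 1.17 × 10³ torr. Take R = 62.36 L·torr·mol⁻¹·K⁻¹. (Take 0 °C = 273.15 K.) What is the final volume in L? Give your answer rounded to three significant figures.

Convert: T₁ = 448.1 K.
T constant ⇒ Boyle's law P V = const: T₂ = T₁; V₂ = V₁·(P₁/P₂) = 43.94 L.

V₂ ≈ 43.9 L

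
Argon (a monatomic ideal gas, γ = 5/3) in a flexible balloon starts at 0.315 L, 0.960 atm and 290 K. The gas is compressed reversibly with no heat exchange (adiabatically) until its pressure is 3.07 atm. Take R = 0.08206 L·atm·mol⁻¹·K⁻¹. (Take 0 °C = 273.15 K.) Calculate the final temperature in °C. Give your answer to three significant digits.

T₂ ≈ 189 °C

Reversible adiabatic, γ = 5/3: T₂ = T₁·(P₂/P₁)^((γ−1)/γ) = 461.7 K; V₂ = V₁·(P₁/P₂)^(1/γ) = 0.1568 L.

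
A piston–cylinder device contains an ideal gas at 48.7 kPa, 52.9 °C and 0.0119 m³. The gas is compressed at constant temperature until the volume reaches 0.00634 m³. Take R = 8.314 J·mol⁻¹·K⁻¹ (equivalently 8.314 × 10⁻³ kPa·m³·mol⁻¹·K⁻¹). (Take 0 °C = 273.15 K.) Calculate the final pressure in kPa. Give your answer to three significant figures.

Convert: T₁ = 326.0 K.
Isothermal, so P V is constant: T₂ = T₁; P₂ = P₁·(V₁/V₂) = 91.41 kPa.

P₂ ≈ 91.4 kPa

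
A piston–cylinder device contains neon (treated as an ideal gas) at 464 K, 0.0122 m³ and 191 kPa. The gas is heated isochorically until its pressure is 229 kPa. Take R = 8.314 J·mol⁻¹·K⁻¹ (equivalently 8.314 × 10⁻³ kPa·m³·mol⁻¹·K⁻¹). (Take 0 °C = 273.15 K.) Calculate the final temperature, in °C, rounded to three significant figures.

T₂ ≈ 283 °C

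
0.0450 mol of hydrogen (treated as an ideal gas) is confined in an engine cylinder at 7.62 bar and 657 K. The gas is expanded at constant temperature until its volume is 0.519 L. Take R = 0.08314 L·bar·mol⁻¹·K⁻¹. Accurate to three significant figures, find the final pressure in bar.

P₂ ≈ 4.74 bar

From PV = nRT: V₁ = nRT₁/P₁ = 0.3226 L.
Isothermal, so P V is constant: T₂ = T₁; P₂ = P₁·(V₁/V₂) = 4.736 bar.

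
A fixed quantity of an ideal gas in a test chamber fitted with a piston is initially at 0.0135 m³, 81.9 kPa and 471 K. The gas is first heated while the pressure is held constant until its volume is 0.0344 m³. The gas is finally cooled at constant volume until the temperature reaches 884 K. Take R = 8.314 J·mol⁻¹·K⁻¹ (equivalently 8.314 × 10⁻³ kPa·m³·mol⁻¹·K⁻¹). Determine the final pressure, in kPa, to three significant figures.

P₃ ≈ 60.3 kPa

Isobaric, so V/T is constant: P₂ = P₁; T₂ = T₁·(V₂/V₁) = 1200 K.
V constant ⇒ P ∝ T: V₃ = V₂; P₃ = P₂·(T₃/T₂) = 60.32 kPa.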